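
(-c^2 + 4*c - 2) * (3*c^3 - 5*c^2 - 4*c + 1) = -3*c^5 + 17*c^4 - 22*c^3 - 7*c^2 + 12*c - 2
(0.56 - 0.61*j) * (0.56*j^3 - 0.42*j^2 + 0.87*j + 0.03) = -0.3416*j^4 + 0.5698*j^3 - 0.7659*j^2 + 0.4689*j + 0.0168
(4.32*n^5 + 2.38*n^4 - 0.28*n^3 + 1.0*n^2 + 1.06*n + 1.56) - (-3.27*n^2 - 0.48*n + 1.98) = 4.32*n^5 + 2.38*n^4 - 0.28*n^3 + 4.27*n^2 + 1.54*n - 0.42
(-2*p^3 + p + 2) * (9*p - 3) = -18*p^4 + 6*p^3 + 9*p^2 + 15*p - 6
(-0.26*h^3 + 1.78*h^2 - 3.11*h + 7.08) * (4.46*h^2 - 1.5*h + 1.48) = -1.1596*h^5 + 8.3288*h^4 - 16.9254*h^3 + 38.8762*h^2 - 15.2228*h + 10.4784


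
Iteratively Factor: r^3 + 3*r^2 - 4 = (r + 2)*(r^2 + r - 2) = (r - 1)*(r + 2)*(r + 2)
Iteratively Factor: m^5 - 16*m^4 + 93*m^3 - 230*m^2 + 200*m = (m - 4)*(m^4 - 12*m^3 + 45*m^2 - 50*m) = (m - 5)*(m - 4)*(m^3 - 7*m^2 + 10*m) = m*(m - 5)*(m - 4)*(m^2 - 7*m + 10) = m*(m - 5)^2*(m - 4)*(m - 2)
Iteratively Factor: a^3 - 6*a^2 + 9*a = (a - 3)*(a^2 - 3*a) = a*(a - 3)*(a - 3)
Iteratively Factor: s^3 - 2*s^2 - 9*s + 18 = (s + 3)*(s^2 - 5*s + 6) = (s - 2)*(s + 3)*(s - 3)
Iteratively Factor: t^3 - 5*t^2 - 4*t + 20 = (t - 2)*(t^2 - 3*t - 10) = (t - 2)*(t + 2)*(t - 5)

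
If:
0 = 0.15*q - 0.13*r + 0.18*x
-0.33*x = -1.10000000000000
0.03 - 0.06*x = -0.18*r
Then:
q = -3.18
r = 0.94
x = 3.33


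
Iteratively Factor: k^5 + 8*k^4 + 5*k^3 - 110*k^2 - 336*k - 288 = (k + 2)*(k^4 + 6*k^3 - 7*k^2 - 96*k - 144) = (k + 2)*(k + 4)*(k^3 + 2*k^2 - 15*k - 36) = (k + 2)*(k + 3)*(k + 4)*(k^2 - k - 12) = (k + 2)*(k + 3)^2*(k + 4)*(k - 4)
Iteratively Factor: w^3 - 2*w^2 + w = (w - 1)*(w^2 - w) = w*(w - 1)*(w - 1)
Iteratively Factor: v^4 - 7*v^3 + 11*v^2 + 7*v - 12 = (v - 4)*(v^3 - 3*v^2 - v + 3) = (v - 4)*(v - 3)*(v^2 - 1) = (v - 4)*(v - 3)*(v - 1)*(v + 1)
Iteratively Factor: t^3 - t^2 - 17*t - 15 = (t + 1)*(t^2 - 2*t - 15) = (t - 5)*(t + 1)*(t + 3)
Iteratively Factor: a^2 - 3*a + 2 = (a - 2)*(a - 1)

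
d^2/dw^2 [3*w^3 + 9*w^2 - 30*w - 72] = 18*w + 18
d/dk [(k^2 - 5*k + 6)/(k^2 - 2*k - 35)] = (3*k^2 - 82*k + 187)/(k^4 - 4*k^3 - 66*k^2 + 140*k + 1225)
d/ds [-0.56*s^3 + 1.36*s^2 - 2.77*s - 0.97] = -1.68*s^2 + 2.72*s - 2.77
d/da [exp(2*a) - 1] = 2*exp(2*a)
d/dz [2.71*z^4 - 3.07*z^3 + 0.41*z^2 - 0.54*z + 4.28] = 10.84*z^3 - 9.21*z^2 + 0.82*z - 0.54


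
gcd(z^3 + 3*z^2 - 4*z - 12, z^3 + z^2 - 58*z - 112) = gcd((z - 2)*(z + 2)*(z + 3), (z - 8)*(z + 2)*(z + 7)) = z + 2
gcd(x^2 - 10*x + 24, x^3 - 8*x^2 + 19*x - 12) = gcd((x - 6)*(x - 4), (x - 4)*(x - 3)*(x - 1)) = x - 4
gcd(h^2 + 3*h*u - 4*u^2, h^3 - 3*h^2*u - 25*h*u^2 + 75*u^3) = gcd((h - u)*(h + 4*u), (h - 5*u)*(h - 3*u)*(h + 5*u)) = 1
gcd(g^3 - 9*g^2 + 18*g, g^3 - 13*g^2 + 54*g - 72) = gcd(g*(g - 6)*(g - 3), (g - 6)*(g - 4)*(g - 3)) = g^2 - 9*g + 18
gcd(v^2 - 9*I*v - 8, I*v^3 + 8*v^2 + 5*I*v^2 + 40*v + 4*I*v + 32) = v - 8*I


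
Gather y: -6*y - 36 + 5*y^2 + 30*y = 5*y^2 + 24*y - 36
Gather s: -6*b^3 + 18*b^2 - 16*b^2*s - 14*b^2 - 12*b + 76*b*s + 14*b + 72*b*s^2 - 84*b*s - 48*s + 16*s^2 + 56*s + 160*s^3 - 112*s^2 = -6*b^3 + 4*b^2 + 2*b + 160*s^3 + s^2*(72*b - 96) + s*(-16*b^2 - 8*b + 8)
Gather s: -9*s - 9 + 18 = 9 - 9*s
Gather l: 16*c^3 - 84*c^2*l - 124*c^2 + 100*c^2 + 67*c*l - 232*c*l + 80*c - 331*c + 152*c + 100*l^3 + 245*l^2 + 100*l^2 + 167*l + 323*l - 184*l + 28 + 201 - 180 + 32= 16*c^3 - 24*c^2 - 99*c + 100*l^3 + 345*l^2 + l*(-84*c^2 - 165*c + 306) + 81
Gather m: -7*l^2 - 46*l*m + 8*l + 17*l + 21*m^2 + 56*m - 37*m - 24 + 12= -7*l^2 + 25*l + 21*m^2 + m*(19 - 46*l) - 12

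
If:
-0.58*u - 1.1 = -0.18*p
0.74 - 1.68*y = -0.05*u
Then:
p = 108.266666666667*y - 41.5777777777778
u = 33.6*y - 14.8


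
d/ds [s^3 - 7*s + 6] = 3*s^2 - 7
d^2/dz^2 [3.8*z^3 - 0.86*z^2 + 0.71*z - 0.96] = 22.8*z - 1.72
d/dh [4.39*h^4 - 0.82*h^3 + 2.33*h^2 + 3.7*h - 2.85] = 17.56*h^3 - 2.46*h^2 + 4.66*h + 3.7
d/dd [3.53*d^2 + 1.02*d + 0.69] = 7.06*d + 1.02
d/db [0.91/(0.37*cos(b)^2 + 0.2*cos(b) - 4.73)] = (0.6734*cos(b) + 0.182)*sin(b)/(0.37*cos(b)^2 + 0.2*cos(b) - 4.73)^2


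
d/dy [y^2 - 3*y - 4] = 2*y - 3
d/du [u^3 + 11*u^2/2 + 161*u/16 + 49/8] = 3*u^2 + 11*u + 161/16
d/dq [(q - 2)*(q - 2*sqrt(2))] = 2*q - 2*sqrt(2) - 2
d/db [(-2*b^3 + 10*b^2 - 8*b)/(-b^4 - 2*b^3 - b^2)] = 2*(-b^3 + 11*b^2 - 12*b - 4)/(b^2*(b^3 + 3*b^2 + 3*b + 1))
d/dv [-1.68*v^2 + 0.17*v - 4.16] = 0.17 - 3.36*v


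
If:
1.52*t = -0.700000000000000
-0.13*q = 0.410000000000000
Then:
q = -3.15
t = -0.46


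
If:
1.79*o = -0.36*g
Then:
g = -4.97222222222222*o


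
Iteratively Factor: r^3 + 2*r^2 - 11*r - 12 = (r + 4)*(r^2 - 2*r - 3) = (r + 1)*(r + 4)*(r - 3)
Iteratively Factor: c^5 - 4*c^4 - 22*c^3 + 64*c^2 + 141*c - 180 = (c + 3)*(c^4 - 7*c^3 - c^2 + 67*c - 60) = (c - 4)*(c + 3)*(c^3 - 3*c^2 - 13*c + 15) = (c - 4)*(c - 1)*(c + 3)*(c^2 - 2*c - 15) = (c - 5)*(c - 4)*(c - 1)*(c + 3)*(c + 3)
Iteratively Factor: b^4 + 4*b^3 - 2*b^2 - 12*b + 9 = (b - 1)*(b^3 + 5*b^2 + 3*b - 9) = (b - 1)*(b + 3)*(b^2 + 2*b - 3) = (b - 1)*(b + 3)^2*(b - 1)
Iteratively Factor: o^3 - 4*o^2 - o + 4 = (o - 1)*(o^2 - 3*o - 4) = (o - 1)*(o + 1)*(o - 4)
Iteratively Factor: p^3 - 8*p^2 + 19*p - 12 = (p - 4)*(p^2 - 4*p + 3) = (p - 4)*(p - 3)*(p - 1)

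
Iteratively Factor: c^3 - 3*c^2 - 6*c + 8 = (c - 4)*(c^2 + c - 2) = (c - 4)*(c + 2)*(c - 1)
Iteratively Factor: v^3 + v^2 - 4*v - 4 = (v - 2)*(v^2 + 3*v + 2) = (v - 2)*(v + 2)*(v + 1)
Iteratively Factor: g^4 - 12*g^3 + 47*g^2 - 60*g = (g - 5)*(g^3 - 7*g^2 + 12*g) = g*(g - 5)*(g^2 - 7*g + 12) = g*(g - 5)*(g - 4)*(g - 3)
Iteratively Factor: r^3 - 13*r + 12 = (r - 1)*(r^2 + r - 12) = (r - 1)*(r + 4)*(r - 3)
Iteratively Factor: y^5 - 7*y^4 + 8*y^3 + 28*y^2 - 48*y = (y + 2)*(y^4 - 9*y^3 + 26*y^2 - 24*y) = (y - 4)*(y + 2)*(y^3 - 5*y^2 + 6*y) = y*(y - 4)*(y + 2)*(y^2 - 5*y + 6) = y*(y - 4)*(y - 2)*(y + 2)*(y - 3)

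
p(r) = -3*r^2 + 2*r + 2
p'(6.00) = -34.00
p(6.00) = -94.00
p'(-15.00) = 92.00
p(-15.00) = -703.00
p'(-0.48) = 4.88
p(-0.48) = 0.35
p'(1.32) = -5.92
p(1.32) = -0.59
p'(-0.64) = 5.84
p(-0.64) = -0.51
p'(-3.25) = 21.50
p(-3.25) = -36.19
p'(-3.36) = 22.16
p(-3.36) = -38.59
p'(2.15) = -10.90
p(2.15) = -7.57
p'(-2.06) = 14.36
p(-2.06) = -14.85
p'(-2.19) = 15.14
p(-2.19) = -16.77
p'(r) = 2 - 6*r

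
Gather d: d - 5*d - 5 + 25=20 - 4*d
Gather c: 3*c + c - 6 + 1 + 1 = 4*c - 4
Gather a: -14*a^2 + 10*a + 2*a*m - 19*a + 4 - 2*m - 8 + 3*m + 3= -14*a^2 + a*(2*m - 9) + m - 1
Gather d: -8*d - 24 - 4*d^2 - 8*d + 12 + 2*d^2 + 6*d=-2*d^2 - 10*d - 12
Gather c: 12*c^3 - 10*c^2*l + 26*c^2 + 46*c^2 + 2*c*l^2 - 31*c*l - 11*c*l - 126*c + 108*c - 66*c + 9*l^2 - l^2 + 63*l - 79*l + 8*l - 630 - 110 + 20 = 12*c^3 + c^2*(72 - 10*l) + c*(2*l^2 - 42*l - 84) + 8*l^2 - 8*l - 720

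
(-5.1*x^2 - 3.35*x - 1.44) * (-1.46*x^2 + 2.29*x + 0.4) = 7.446*x^4 - 6.788*x^3 - 7.6091*x^2 - 4.6376*x - 0.576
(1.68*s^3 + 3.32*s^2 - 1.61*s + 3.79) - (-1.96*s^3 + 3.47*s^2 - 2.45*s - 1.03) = 3.64*s^3 - 0.15*s^2 + 0.84*s + 4.82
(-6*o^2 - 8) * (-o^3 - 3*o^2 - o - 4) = 6*o^5 + 18*o^4 + 14*o^3 + 48*o^2 + 8*o + 32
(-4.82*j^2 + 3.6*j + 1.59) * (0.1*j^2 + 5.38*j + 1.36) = -0.482*j^4 - 25.5716*j^3 + 12.9718*j^2 + 13.4502*j + 2.1624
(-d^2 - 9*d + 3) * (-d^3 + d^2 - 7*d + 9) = d^5 + 8*d^4 - 5*d^3 + 57*d^2 - 102*d + 27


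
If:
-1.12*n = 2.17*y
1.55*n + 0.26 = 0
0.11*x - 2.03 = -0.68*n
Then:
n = -0.17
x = 19.49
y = 0.09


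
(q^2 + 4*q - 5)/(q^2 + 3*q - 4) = (q + 5)/(q + 4)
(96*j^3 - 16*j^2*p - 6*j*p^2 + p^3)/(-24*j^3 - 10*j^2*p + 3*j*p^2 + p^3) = (24*j^2 - 10*j*p + p^2)/(-6*j^2 - j*p + p^2)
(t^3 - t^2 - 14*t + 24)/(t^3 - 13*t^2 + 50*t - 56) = (t^2 + t - 12)/(t^2 - 11*t + 28)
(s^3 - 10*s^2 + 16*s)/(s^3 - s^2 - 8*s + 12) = s*(s - 8)/(s^2 + s - 6)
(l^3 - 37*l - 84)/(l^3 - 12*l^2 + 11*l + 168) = (l + 4)/(l - 8)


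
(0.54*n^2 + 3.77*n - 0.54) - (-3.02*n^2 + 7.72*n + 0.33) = 3.56*n^2 - 3.95*n - 0.87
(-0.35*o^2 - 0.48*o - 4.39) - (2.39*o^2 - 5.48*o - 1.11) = -2.74*o^2 + 5.0*o - 3.28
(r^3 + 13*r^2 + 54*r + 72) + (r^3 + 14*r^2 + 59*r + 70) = 2*r^3 + 27*r^2 + 113*r + 142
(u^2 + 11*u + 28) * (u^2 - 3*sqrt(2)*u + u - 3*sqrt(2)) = u^4 - 3*sqrt(2)*u^3 + 12*u^3 - 36*sqrt(2)*u^2 + 39*u^2 - 117*sqrt(2)*u + 28*u - 84*sqrt(2)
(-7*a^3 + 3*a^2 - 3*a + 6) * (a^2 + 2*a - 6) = -7*a^5 - 11*a^4 + 45*a^3 - 18*a^2 + 30*a - 36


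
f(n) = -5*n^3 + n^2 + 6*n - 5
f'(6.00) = -522.00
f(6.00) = -1013.00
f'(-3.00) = -135.00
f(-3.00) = 121.00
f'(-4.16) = -261.90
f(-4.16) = 347.30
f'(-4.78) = -346.29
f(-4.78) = 535.25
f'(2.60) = -90.20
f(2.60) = -70.52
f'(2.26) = -66.09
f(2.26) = -44.05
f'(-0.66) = -1.85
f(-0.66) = -7.09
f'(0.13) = 6.01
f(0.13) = -4.21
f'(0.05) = 6.06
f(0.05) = -4.70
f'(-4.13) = -258.11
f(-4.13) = 339.50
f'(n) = -15*n^2 + 2*n + 6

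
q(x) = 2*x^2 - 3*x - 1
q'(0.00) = -3.00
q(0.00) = -1.00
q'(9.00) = 33.00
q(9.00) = 134.00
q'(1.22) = 1.88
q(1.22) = -1.68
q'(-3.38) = -16.52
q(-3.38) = 31.99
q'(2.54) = 7.16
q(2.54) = 4.28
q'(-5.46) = -24.84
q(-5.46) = 75.00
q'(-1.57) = -9.28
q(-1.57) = 8.64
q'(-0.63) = -5.52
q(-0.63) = 1.68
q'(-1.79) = -10.16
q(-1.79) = 10.78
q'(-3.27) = -16.08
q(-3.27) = 30.20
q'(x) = 4*x - 3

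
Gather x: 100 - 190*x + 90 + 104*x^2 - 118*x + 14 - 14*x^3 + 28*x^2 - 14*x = -14*x^3 + 132*x^2 - 322*x + 204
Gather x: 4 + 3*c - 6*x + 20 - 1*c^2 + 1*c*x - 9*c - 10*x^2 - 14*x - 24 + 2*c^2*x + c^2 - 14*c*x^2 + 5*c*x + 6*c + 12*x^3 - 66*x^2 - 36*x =12*x^3 + x^2*(-14*c - 76) + x*(2*c^2 + 6*c - 56)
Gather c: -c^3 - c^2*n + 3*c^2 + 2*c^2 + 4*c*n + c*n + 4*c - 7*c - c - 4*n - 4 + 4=-c^3 + c^2*(5 - n) + c*(5*n - 4) - 4*n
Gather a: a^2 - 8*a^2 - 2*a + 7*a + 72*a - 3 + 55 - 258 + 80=-7*a^2 + 77*a - 126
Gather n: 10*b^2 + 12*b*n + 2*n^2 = 10*b^2 + 12*b*n + 2*n^2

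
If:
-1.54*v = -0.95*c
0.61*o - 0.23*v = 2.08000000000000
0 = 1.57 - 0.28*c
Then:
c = 5.61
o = 4.71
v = 3.46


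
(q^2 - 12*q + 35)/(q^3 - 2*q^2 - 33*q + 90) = (q - 7)/(q^2 + 3*q - 18)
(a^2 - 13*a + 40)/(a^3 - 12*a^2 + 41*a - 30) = (a - 8)/(a^2 - 7*a + 6)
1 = 1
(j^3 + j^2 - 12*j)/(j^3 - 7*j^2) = (j^2 + j - 12)/(j*(j - 7))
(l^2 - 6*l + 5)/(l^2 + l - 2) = (l - 5)/(l + 2)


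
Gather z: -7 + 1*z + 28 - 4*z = 21 - 3*z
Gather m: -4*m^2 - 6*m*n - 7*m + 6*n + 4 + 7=-4*m^2 + m*(-6*n - 7) + 6*n + 11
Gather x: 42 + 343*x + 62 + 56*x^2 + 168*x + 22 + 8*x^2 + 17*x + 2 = 64*x^2 + 528*x + 128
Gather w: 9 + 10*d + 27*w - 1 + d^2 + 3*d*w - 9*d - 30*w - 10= d^2 + d + w*(3*d - 3) - 2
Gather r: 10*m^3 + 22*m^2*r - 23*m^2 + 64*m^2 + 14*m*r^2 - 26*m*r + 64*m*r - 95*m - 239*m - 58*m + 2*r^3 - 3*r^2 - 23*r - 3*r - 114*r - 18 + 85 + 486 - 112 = 10*m^3 + 41*m^2 - 392*m + 2*r^3 + r^2*(14*m - 3) + r*(22*m^2 + 38*m - 140) + 441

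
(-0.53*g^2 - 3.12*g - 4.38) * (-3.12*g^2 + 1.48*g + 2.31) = 1.6536*g^4 + 8.95*g^3 + 7.8237*g^2 - 13.6896*g - 10.1178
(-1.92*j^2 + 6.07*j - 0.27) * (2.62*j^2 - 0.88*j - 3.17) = -5.0304*j^4 + 17.593*j^3 + 0.037399999999999*j^2 - 19.0043*j + 0.8559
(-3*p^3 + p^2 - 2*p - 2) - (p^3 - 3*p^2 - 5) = -4*p^3 + 4*p^2 - 2*p + 3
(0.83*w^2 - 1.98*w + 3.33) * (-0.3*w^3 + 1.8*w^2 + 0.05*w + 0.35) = -0.249*w^5 + 2.088*w^4 - 4.5215*w^3 + 6.1855*w^2 - 0.5265*w + 1.1655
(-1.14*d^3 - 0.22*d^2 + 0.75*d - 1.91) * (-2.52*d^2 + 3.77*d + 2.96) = 2.8728*d^5 - 3.7434*d^4 - 6.0938*d^3 + 6.9895*d^2 - 4.9807*d - 5.6536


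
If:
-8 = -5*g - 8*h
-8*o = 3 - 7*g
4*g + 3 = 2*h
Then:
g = -4/21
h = 47/42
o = -13/24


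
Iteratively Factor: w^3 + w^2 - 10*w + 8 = (w + 4)*(w^2 - 3*w + 2) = (w - 2)*(w + 4)*(w - 1)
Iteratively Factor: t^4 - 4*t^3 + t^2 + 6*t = (t - 2)*(t^3 - 2*t^2 - 3*t) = (t - 2)*(t + 1)*(t^2 - 3*t) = (t - 3)*(t - 2)*(t + 1)*(t)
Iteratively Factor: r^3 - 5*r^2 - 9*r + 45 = (r - 3)*(r^2 - 2*r - 15) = (r - 5)*(r - 3)*(r + 3)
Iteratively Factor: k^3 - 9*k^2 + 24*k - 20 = (k - 2)*(k^2 - 7*k + 10) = (k - 2)^2*(k - 5)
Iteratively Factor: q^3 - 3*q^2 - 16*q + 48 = (q + 4)*(q^2 - 7*q + 12) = (q - 3)*(q + 4)*(q - 4)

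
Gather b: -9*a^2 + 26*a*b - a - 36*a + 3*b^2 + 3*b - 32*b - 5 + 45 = -9*a^2 - 37*a + 3*b^2 + b*(26*a - 29) + 40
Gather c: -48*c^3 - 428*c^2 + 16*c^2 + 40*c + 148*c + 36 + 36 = -48*c^3 - 412*c^2 + 188*c + 72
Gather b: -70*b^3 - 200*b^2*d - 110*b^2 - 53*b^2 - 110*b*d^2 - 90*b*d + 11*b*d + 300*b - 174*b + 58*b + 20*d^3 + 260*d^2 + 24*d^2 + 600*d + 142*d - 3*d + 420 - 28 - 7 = -70*b^3 + b^2*(-200*d - 163) + b*(-110*d^2 - 79*d + 184) + 20*d^3 + 284*d^2 + 739*d + 385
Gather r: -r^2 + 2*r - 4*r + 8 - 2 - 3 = -r^2 - 2*r + 3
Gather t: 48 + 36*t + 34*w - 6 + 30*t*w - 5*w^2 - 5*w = t*(30*w + 36) - 5*w^2 + 29*w + 42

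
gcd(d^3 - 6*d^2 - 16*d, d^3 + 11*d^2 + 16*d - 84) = 1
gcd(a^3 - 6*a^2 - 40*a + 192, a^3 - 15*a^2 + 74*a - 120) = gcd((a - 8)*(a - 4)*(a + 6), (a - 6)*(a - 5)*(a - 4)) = a - 4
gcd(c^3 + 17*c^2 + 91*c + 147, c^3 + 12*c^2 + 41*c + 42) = c^2 + 10*c + 21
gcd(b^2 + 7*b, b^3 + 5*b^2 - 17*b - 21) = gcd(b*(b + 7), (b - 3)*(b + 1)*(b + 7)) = b + 7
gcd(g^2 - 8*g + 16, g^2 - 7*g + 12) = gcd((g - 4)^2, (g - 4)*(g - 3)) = g - 4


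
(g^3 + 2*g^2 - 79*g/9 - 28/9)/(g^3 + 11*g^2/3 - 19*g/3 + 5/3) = (9*g^3 + 18*g^2 - 79*g - 28)/(3*(3*g^3 + 11*g^2 - 19*g + 5))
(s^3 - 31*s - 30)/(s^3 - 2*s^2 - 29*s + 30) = (s + 1)/(s - 1)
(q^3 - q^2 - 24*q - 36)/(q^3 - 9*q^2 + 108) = (q + 2)/(q - 6)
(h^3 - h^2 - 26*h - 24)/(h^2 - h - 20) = (h^2 - 5*h - 6)/(h - 5)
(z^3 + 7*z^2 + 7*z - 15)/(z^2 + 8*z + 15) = z - 1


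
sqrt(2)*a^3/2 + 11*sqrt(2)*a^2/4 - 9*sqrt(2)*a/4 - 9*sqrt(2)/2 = (a - 3/2)*(a + 6)*(sqrt(2)*a/2 + sqrt(2)/2)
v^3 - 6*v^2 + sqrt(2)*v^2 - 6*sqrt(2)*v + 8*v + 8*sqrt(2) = (v - 4)*(v - 2)*(v + sqrt(2))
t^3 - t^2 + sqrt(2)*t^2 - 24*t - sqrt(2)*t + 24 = (t - 1)*(t - 3*sqrt(2))*(t + 4*sqrt(2))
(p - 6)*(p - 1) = p^2 - 7*p + 6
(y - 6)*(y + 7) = y^2 + y - 42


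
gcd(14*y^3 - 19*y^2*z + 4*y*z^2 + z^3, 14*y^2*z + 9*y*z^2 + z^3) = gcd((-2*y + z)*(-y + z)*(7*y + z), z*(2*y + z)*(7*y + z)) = 7*y + z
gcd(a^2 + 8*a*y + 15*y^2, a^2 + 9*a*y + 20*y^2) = a + 5*y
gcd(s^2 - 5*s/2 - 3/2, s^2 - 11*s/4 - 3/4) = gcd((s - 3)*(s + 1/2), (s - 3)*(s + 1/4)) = s - 3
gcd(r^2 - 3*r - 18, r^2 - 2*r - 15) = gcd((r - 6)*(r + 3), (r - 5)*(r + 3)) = r + 3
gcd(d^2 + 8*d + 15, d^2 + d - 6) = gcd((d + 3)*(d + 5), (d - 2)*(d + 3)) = d + 3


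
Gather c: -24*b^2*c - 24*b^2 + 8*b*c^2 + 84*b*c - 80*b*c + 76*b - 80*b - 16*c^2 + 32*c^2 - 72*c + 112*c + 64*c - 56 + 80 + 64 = -24*b^2 - 4*b + c^2*(8*b + 16) + c*(-24*b^2 + 4*b + 104) + 88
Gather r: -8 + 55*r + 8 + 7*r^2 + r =7*r^2 + 56*r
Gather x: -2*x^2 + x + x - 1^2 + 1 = -2*x^2 + 2*x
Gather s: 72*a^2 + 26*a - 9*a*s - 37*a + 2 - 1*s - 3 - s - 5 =72*a^2 - 11*a + s*(-9*a - 2) - 6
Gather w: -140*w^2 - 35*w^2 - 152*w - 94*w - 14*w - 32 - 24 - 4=-175*w^2 - 260*w - 60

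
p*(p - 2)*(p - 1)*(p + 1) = p^4 - 2*p^3 - p^2 + 2*p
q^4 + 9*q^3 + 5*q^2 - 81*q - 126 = (q - 3)*(q + 2)*(q + 3)*(q + 7)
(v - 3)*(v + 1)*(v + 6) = v^3 + 4*v^2 - 15*v - 18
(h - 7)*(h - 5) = h^2 - 12*h + 35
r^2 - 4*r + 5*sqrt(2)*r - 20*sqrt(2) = (r - 4)*(r + 5*sqrt(2))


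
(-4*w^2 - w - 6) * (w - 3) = -4*w^3 + 11*w^2 - 3*w + 18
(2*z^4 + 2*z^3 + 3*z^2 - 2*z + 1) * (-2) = -4*z^4 - 4*z^3 - 6*z^2 + 4*z - 2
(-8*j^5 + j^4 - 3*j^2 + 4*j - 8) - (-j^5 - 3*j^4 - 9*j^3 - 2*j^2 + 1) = -7*j^5 + 4*j^4 + 9*j^3 - j^2 + 4*j - 9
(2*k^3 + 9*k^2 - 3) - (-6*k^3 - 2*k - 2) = 8*k^3 + 9*k^2 + 2*k - 1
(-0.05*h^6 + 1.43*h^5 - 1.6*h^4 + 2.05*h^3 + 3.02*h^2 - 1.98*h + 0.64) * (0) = 0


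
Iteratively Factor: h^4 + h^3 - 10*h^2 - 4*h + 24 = (h - 2)*(h^3 + 3*h^2 - 4*h - 12) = (h - 2)^2*(h^2 + 5*h + 6) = (h - 2)^2*(h + 3)*(h + 2)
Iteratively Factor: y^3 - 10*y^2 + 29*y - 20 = (y - 4)*(y^2 - 6*y + 5) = (y - 5)*(y - 4)*(y - 1)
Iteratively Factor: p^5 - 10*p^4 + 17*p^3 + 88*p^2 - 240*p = (p - 4)*(p^4 - 6*p^3 - 7*p^2 + 60*p) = (p - 5)*(p - 4)*(p^3 - p^2 - 12*p) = (p - 5)*(p - 4)^2*(p^2 + 3*p) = (p - 5)*(p - 4)^2*(p + 3)*(p)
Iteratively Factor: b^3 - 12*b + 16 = (b + 4)*(b^2 - 4*b + 4) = (b - 2)*(b + 4)*(b - 2)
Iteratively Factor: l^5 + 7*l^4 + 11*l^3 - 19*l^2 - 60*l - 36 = (l + 1)*(l^4 + 6*l^3 + 5*l^2 - 24*l - 36) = (l - 2)*(l + 1)*(l^3 + 8*l^2 + 21*l + 18) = (l - 2)*(l + 1)*(l + 3)*(l^2 + 5*l + 6) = (l - 2)*(l + 1)*(l + 2)*(l + 3)*(l + 3)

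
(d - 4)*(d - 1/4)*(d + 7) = d^3 + 11*d^2/4 - 115*d/4 + 7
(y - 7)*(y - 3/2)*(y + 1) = y^3 - 15*y^2/2 + 2*y + 21/2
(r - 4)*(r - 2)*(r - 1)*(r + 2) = r^4 - 5*r^3 + 20*r - 16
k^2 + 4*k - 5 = (k - 1)*(k + 5)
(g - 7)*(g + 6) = g^2 - g - 42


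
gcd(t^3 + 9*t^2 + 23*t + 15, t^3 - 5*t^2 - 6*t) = t + 1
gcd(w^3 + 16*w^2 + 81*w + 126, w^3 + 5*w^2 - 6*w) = w + 6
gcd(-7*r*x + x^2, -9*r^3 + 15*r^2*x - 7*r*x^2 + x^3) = 1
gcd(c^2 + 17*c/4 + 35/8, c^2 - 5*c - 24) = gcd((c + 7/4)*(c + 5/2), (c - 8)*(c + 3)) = 1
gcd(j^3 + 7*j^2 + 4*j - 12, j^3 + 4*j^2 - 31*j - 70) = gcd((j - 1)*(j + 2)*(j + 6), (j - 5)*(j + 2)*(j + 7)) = j + 2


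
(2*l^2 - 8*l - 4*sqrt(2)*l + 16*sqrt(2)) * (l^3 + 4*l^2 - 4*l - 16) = 2*l^5 - 4*sqrt(2)*l^4 - 40*l^3 + 80*sqrt(2)*l^2 + 128*l - 256*sqrt(2)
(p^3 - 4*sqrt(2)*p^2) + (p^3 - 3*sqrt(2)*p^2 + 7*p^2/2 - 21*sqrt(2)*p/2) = 2*p^3 - 7*sqrt(2)*p^2 + 7*p^2/2 - 21*sqrt(2)*p/2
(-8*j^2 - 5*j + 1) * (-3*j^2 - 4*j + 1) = 24*j^4 + 47*j^3 + 9*j^2 - 9*j + 1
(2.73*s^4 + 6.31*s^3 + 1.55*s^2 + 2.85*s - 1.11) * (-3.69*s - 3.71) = -10.0737*s^5 - 33.4122*s^4 - 29.1296*s^3 - 16.267*s^2 - 6.4776*s + 4.1181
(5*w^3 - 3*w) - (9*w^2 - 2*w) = 5*w^3 - 9*w^2 - w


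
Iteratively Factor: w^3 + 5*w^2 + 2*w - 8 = (w + 2)*(w^2 + 3*w - 4) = (w + 2)*(w + 4)*(w - 1)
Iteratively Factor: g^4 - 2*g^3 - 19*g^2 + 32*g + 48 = (g + 1)*(g^3 - 3*g^2 - 16*g + 48) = (g + 1)*(g + 4)*(g^2 - 7*g + 12) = (g - 3)*(g + 1)*(g + 4)*(g - 4)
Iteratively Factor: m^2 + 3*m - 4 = (m - 1)*(m + 4)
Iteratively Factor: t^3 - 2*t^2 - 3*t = (t)*(t^2 - 2*t - 3) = t*(t + 1)*(t - 3)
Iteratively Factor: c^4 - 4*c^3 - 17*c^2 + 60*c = (c - 3)*(c^3 - c^2 - 20*c) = c*(c - 3)*(c^2 - c - 20) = c*(c - 3)*(c + 4)*(c - 5)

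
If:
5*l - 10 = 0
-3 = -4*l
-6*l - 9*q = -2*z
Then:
No Solution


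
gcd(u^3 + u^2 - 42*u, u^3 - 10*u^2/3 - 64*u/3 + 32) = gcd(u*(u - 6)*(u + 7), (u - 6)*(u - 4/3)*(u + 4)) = u - 6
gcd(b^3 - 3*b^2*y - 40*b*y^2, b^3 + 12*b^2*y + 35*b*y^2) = b^2 + 5*b*y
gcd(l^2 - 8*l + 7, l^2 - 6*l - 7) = l - 7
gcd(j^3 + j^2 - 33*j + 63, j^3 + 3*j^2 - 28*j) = j + 7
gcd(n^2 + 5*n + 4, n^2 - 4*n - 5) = n + 1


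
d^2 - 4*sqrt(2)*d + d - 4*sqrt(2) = (d + 1)*(d - 4*sqrt(2))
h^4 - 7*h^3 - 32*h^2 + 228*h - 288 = (h - 8)*(h - 3)*(h - 2)*(h + 6)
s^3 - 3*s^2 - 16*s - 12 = (s - 6)*(s + 1)*(s + 2)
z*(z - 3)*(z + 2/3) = z^3 - 7*z^2/3 - 2*z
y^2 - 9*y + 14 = (y - 7)*(y - 2)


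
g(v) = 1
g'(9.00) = 0.00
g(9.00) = 1.00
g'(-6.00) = 0.00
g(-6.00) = 1.00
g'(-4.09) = 0.00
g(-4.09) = 1.00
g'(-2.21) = 0.00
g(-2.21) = 1.00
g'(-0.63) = 0.00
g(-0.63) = 1.00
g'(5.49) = 0.00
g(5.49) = 1.00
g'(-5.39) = 0.00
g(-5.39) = 1.00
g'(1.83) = 0.00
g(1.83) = 1.00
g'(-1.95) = 0.00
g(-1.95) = 1.00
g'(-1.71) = 0.00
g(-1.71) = 1.00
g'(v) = 0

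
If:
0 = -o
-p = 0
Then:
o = 0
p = 0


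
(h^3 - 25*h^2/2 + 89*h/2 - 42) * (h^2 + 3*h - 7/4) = h^5 - 19*h^4/2 + 21*h^3/4 + 907*h^2/8 - 1631*h/8 + 147/2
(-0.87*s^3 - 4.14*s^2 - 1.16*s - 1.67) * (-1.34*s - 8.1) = 1.1658*s^4 + 12.5946*s^3 + 35.0884*s^2 + 11.6338*s + 13.527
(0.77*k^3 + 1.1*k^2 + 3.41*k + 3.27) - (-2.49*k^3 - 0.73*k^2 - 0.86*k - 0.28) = 3.26*k^3 + 1.83*k^2 + 4.27*k + 3.55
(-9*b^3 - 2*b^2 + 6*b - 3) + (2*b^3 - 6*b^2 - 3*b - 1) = -7*b^3 - 8*b^2 + 3*b - 4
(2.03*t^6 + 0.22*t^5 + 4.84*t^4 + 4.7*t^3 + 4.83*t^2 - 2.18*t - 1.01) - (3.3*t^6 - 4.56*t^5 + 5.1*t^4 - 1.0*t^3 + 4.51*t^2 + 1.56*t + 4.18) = -1.27*t^6 + 4.78*t^5 - 0.26*t^4 + 5.7*t^3 + 0.32*t^2 - 3.74*t - 5.19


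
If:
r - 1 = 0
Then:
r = 1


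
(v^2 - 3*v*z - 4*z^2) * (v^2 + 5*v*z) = v^4 + 2*v^3*z - 19*v^2*z^2 - 20*v*z^3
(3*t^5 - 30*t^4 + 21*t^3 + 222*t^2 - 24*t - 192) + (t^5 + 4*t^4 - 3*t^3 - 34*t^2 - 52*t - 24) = 4*t^5 - 26*t^4 + 18*t^3 + 188*t^2 - 76*t - 216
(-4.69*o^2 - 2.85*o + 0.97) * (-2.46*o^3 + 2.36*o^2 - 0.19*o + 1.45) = 11.5374*o^5 - 4.0574*o^4 - 8.2211*o^3 - 3.9698*o^2 - 4.3168*o + 1.4065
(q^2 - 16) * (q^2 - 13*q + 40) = q^4 - 13*q^3 + 24*q^2 + 208*q - 640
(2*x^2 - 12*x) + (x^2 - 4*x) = 3*x^2 - 16*x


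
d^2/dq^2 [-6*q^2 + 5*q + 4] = -12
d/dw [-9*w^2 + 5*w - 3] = 5 - 18*w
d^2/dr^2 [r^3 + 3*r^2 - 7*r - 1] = 6*r + 6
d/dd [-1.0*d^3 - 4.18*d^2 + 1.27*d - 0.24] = -3.0*d^2 - 8.36*d + 1.27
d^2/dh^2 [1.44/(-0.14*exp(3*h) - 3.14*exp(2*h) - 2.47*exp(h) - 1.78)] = (-1.44*(0.42*exp(2*h) + 6.28*exp(h) + 2.47)*(0.84*exp(2*h) + 12.56*exp(h) + 4.94)*exp(h) + (1.8144*exp(2*h) + 18.0864*exp(h) + 3.5568)*(0.14*exp(3*h) + 3.14*exp(2*h) + 2.47*exp(h) + 1.78))*exp(h)/(0.14*exp(3*h) + 3.14*exp(2*h) + 2.47*exp(h) + 1.78)^3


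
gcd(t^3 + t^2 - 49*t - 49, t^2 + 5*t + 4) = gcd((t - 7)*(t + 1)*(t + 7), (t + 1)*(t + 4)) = t + 1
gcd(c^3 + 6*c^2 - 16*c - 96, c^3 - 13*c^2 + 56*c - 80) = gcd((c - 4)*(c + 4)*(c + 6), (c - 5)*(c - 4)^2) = c - 4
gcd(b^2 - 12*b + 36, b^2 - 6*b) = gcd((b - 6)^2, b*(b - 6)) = b - 6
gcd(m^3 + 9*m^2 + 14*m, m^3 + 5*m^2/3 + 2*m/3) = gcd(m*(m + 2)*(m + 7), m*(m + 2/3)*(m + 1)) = m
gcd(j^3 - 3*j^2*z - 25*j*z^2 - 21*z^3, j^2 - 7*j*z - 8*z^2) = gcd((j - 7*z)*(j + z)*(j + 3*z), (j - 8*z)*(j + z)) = j + z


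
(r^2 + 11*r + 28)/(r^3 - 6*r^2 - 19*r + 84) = (r + 7)/(r^2 - 10*r + 21)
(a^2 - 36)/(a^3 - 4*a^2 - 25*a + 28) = (a^2 - 36)/(a^3 - 4*a^2 - 25*a + 28)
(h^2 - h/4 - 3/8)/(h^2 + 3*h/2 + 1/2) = (h - 3/4)/(h + 1)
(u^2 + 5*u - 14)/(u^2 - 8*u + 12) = (u + 7)/(u - 6)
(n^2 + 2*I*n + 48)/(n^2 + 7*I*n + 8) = (n - 6*I)/(n - I)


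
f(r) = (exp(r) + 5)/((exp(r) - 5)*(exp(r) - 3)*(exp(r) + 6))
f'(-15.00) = 0.00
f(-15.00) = 0.06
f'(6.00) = 0.00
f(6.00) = 0.00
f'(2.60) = -0.03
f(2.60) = 0.01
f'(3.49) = -0.00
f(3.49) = 0.00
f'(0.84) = 2.06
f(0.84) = 0.48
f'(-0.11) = 0.07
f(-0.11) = 0.10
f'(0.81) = 1.63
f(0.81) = 0.42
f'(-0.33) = 0.04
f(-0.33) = 0.09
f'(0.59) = 0.48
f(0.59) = 0.23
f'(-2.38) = 0.00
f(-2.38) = 0.06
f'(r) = -(exp(r) + 5)*exp(r)/((exp(r) - 5)*(exp(r) - 3)*(exp(r) + 6)^2) + exp(r)/((exp(r) - 5)*(exp(r) - 3)*(exp(r) + 6)) - (exp(r) + 5)*exp(r)/((exp(r) - 5)*(exp(r) - 3)^2*(exp(r) + 6)) - (exp(r) + 5)*exp(r)/((exp(r) - 5)^2*(exp(r) - 3)*(exp(r) + 6)) = (-2*exp(3*r) - 13*exp(2*r) + 20*exp(r) + 255)*exp(r)/(exp(6*r) - 4*exp(5*r) - 62*exp(4*r) + 312*exp(3*r) + 729*exp(2*r) - 5940*exp(r) + 8100)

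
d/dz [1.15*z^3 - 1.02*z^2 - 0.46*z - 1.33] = 3.45*z^2 - 2.04*z - 0.46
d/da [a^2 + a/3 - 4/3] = 2*a + 1/3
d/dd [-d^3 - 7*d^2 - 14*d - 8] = -3*d^2 - 14*d - 14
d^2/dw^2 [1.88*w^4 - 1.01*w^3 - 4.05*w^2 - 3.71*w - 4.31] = 22.56*w^2 - 6.06*w - 8.1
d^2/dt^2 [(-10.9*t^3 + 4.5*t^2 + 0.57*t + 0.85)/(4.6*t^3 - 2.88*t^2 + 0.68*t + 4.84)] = (-98.3663999999999*t^6 + 276.9384*t^5 + 2998.19904*t^4 - 1873.244384*t^3 + 67.0824*t^2 - 1607.896416*t + 231.561152)/(97.336*t^9 - 182.8224*t^8 + 157.62912*t^7 + 229.303488*t^6 - 361.420224*t^5 + 207.276672*t^4 + 266.715776*t^3 - 195.683136*t^2 + 47.788224*t + 113.379904)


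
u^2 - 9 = (u - 3)*(u + 3)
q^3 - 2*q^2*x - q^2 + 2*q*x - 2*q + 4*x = (q - 2)*(q + 1)*(q - 2*x)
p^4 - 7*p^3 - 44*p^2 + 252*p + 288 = (p - 8)*(p - 6)*(p + 1)*(p + 6)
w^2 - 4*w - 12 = (w - 6)*(w + 2)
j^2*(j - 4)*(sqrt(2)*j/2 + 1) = sqrt(2)*j^4/2 - 2*sqrt(2)*j^3 + j^3 - 4*j^2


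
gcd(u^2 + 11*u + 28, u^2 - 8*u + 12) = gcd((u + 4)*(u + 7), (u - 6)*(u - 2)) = 1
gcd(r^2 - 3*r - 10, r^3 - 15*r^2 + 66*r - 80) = r - 5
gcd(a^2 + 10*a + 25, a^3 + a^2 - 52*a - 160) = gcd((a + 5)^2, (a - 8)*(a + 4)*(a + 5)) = a + 5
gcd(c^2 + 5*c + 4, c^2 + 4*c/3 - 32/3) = c + 4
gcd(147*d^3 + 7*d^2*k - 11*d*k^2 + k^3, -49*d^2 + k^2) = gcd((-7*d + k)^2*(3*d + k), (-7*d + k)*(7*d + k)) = 7*d - k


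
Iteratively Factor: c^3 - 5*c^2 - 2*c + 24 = (c + 2)*(c^2 - 7*c + 12) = (c - 4)*(c + 2)*(c - 3)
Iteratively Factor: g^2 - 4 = (g - 2)*(g + 2)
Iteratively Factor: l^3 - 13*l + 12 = (l + 4)*(l^2 - 4*l + 3) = (l - 3)*(l + 4)*(l - 1)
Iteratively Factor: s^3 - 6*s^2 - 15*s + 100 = (s - 5)*(s^2 - s - 20) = (s - 5)^2*(s + 4)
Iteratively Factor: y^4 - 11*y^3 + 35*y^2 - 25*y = (y - 1)*(y^3 - 10*y^2 + 25*y) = (y - 5)*(y - 1)*(y^2 - 5*y) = y*(y - 5)*(y - 1)*(y - 5)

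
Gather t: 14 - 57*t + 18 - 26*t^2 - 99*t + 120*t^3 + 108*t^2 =120*t^3 + 82*t^2 - 156*t + 32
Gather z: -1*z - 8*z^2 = -8*z^2 - z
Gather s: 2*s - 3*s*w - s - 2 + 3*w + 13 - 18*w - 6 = s*(1 - 3*w) - 15*w + 5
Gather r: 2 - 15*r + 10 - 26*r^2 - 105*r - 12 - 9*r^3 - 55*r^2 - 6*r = -9*r^3 - 81*r^2 - 126*r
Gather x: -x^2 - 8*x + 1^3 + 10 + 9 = -x^2 - 8*x + 20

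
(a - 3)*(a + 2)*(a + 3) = a^3 + 2*a^2 - 9*a - 18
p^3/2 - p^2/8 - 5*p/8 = p*(p/2 + 1/2)*(p - 5/4)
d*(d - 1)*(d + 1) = d^3 - d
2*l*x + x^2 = x*(2*l + x)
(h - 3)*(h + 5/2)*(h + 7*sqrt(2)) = h^3 - h^2/2 + 7*sqrt(2)*h^2 - 15*h/2 - 7*sqrt(2)*h/2 - 105*sqrt(2)/2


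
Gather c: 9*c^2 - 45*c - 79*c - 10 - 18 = 9*c^2 - 124*c - 28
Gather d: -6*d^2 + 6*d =-6*d^2 + 6*d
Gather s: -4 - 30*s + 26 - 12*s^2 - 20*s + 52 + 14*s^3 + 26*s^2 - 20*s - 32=14*s^3 + 14*s^2 - 70*s + 42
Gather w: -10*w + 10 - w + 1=11 - 11*w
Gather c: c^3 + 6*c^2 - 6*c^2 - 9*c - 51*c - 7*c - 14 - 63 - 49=c^3 - 67*c - 126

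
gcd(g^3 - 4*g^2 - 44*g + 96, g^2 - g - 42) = g + 6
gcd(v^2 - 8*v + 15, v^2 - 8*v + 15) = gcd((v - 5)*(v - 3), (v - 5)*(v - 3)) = v^2 - 8*v + 15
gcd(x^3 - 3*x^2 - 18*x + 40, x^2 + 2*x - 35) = x - 5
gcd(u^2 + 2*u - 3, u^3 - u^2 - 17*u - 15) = u + 3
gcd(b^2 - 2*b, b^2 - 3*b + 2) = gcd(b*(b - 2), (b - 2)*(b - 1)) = b - 2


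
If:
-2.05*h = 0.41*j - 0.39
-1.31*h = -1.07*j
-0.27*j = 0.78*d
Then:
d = -0.06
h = 0.15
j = 0.19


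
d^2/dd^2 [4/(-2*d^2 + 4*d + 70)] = 4*(-d^2 + 2*d + 4*(d - 1)^2 + 35)/(-d^2 + 2*d + 35)^3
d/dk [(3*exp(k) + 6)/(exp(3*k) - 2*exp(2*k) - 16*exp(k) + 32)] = 3*((exp(k) + 2)*(-3*exp(2*k) + 4*exp(k) + 16) + exp(3*k) - 2*exp(2*k) - 16*exp(k) + 32)*exp(k)/(exp(3*k) - 2*exp(2*k) - 16*exp(k) + 32)^2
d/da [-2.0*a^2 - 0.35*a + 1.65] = -4.0*a - 0.35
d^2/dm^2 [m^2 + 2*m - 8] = 2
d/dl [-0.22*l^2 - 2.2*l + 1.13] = -0.44*l - 2.2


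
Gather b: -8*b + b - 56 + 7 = -7*b - 49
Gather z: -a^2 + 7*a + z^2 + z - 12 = -a^2 + 7*a + z^2 + z - 12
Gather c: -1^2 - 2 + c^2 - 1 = c^2 - 4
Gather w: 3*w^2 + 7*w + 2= 3*w^2 + 7*w + 2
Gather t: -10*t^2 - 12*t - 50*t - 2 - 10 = -10*t^2 - 62*t - 12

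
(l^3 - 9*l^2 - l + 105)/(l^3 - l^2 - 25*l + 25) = (l^2 - 4*l - 21)/(l^2 + 4*l - 5)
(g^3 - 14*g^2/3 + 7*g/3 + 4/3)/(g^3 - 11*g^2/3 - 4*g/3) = (g - 1)/g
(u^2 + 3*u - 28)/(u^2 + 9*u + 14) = (u - 4)/(u + 2)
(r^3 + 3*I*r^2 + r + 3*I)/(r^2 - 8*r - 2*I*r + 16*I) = (r^3 + 3*I*r^2 + r + 3*I)/(r^2 - 8*r - 2*I*r + 16*I)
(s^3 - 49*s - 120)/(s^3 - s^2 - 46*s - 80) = (s + 3)/(s + 2)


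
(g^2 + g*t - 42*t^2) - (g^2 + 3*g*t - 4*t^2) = -2*g*t - 38*t^2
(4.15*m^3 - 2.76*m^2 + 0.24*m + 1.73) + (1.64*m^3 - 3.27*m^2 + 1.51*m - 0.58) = 5.79*m^3 - 6.03*m^2 + 1.75*m + 1.15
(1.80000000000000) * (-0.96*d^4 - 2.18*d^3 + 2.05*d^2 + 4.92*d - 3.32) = -1.728*d^4 - 3.924*d^3 + 3.69*d^2 + 8.856*d - 5.976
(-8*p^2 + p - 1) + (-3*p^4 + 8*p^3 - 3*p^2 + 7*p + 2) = -3*p^4 + 8*p^3 - 11*p^2 + 8*p + 1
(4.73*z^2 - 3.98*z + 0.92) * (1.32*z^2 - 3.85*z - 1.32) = 6.2436*z^4 - 23.4641*z^3 + 10.2938*z^2 + 1.7116*z - 1.2144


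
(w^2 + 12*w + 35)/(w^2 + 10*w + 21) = (w + 5)/(w + 3)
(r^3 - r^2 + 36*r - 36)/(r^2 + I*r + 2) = (r^3 - r^2 + 36*r - 36)/(r^2 + I*r + 2)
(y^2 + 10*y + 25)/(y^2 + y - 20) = (y + 5)/(y - 4)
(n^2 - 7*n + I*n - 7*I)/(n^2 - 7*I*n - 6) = (n^2 + n*(-7 + I) - 7*I)/(n^2 - 7*I*n - 6)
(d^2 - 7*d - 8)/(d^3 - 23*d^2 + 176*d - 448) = (d + 1)/(d^2 - 15*d + 56)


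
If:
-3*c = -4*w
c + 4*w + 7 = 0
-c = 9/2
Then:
No Solution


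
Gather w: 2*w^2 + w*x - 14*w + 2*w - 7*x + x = 2*w^2 + w*(x - 12) - 6*x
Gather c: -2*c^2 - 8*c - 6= -2*c^2 - 8*c - 6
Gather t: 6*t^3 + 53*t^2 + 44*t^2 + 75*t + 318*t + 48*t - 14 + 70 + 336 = 6*t^3 + 97*t^2 + 441*t + 392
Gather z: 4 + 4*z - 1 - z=3*z + 3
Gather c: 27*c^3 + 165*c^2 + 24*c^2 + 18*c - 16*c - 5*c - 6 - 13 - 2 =27*c^3 + 189*c^2 - 3*c - 21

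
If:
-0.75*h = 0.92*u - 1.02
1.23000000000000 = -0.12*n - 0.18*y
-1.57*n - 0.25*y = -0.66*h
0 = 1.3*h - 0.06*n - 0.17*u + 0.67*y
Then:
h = 4.49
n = 3.33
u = -2.55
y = -9.05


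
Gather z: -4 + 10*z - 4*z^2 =-4*z^2 + 10*z - 4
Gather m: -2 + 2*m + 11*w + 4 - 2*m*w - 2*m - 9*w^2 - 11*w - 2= -2*m*w - 9*w^2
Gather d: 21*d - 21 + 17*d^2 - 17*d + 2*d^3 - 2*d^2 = 2*d^3 + 15*d^2 + 4*d - 21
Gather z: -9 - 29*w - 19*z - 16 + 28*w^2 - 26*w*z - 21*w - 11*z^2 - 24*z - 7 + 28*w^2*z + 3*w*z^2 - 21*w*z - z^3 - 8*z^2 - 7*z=28*w^2 - 50*w - z^3 + z^2*(3*w - 19) + z*(28*w^2 - 47*w - 50) - 32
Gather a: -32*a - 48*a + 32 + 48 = 80 - 80*a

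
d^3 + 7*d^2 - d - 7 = (d - 1)*(d + 1)*(d + 7)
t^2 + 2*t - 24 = (t - 4)*(t + 6)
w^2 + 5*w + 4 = (w + 1)*(w + 4)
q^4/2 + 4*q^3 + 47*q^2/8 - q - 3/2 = (q/2 + 1/4)*(q - 1/2)*(q + 2)*(q + 6)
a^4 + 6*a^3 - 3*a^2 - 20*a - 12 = (a - 2)*(a + 1)^2*(a + 6)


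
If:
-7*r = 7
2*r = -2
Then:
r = -1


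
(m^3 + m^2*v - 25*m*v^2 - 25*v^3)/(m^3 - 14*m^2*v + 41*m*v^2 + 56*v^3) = (m^2 - 25*v^2)/(m^2 - 15*m*v + 56*v^2)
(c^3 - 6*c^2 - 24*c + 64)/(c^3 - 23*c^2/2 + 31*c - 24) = 2*(c + 4)/(2*c - 3)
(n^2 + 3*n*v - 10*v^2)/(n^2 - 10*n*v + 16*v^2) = (-n - 5*v)/(-n + 8*v)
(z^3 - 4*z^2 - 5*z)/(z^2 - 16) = z*(z^2 - 4*z - 5)/(z^2 - 16)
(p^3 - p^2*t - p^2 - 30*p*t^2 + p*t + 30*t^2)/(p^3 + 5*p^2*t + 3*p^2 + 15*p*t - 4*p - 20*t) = (p - 6*t)/(p + 4)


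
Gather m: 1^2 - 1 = 0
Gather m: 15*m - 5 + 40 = 15*m + 35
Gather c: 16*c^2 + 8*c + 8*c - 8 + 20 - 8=16*c^2 + 16*c + 4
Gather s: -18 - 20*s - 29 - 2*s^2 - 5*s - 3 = -2*s^2 - 25*s - 50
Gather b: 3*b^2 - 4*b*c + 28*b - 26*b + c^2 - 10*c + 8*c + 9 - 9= 3*b^2 + b*(2 - 4*c) + c^2 - 2*c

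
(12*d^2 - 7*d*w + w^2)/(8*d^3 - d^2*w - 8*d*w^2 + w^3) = (12*d^2 - 7*d*w + w^2)/(8*d^3 - d^2*w - 8*d*w^2 + w^3)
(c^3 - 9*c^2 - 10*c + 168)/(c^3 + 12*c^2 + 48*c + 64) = (c^2 - 13*c + 42)/(c^2 + 8*c + 16)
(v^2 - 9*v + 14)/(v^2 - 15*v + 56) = (v - 2)/(v - 8)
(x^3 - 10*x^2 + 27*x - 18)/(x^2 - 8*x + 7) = (x^2 - 9*x + 18)/(x - 7)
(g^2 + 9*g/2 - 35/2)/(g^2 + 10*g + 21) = (g - 5/2)/(g + 3)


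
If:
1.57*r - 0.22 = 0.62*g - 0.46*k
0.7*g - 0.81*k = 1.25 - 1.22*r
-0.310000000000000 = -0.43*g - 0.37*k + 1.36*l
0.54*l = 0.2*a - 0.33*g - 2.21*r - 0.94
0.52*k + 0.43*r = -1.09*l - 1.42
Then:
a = 5.83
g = -0.49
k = -1.42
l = -0.77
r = 0.36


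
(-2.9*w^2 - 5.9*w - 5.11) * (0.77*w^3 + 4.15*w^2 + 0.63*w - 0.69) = -2.233*w^5 - 16.578*w^4 - 30.2467*w^3 - 22.9225*w^2 + 0.8517*w + 3.5259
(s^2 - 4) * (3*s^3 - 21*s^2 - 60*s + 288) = 3*s^5 - 21*s^4 - 72*s^3 + 372*s^2 + 240*s - 1152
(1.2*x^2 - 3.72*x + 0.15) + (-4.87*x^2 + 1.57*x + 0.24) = -3.67*x^2 - 2.15*x + 0.39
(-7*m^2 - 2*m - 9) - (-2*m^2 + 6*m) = -5*m^2 - 8*m - 9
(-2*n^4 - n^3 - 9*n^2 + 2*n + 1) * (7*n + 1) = -14*n^5 - 9*n^4 - 64*n^3 + 5*n^2 + 9*n + 1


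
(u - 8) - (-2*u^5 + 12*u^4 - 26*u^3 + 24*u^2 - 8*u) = 2*u^5 - 12*u^4 + 26*u^3 - 24*u^2 + 9*u - 8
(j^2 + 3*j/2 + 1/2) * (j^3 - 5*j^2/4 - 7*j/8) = j^5 + j^4/4 - 9*j^3/4 - 31*j^2/16 - 7*j/16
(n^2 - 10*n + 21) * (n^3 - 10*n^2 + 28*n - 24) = n^5 - 20*n^4 + 149*n^3 - 514*n^2 + 828*n - 504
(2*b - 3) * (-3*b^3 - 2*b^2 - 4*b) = -6*b^4 + 5*b^3 - 2*b^2 + 12*b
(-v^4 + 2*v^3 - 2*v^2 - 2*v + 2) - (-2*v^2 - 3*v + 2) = -v^4 + 2*v^3 + v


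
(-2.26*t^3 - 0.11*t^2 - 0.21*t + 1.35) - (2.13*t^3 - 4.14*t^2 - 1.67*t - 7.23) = -4.39*t^3 + 4.03*t^2 + 1.46*t + 8.58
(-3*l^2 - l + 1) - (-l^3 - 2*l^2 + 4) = l^3 - l^2 - l - 3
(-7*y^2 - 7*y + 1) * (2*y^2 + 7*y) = -14*y^4 - 63*y^3 - 47*y^2 + 7*y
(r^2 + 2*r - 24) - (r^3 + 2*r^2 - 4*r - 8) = -r^3 - r^2 + 6*r - 16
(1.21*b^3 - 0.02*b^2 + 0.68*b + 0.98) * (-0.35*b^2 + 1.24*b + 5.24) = -0.4235*b^5 + 1.5074*b^4 + 6.0776*b^3 + 0.3954*b^2 + 4.7784*b + 5.1352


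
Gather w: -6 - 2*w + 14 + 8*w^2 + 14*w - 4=8*w^2 + 12*w + 4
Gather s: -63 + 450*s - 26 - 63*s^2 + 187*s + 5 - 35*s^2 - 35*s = -98*s^2 + 602*s - 84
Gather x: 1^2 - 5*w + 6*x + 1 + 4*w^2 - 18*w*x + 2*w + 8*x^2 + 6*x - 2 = 4*w^2 - 3*w + 8*x^2 + x*(12 - 18*w)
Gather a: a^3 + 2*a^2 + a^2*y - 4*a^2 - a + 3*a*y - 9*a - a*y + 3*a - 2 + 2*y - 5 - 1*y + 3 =a^3 + a^2*(y - 2) + a*(2*y - 7) + y - 4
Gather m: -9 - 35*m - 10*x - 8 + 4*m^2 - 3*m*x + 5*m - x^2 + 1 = 4*m^2 + m*(-3*x - 30) - x^2 - 10*x - 16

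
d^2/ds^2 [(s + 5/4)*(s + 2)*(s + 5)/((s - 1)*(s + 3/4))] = 4*(692*s^3 + 1812*s^2 + 1104*s + 361)/(64*s^6 - 48*s^5 - 132*s^4 + 71*s^3 + 99*s^2 - 27*s - 27)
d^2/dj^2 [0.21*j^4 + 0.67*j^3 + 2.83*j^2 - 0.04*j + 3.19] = 2.52*j^2 + 4.02*j + 5.66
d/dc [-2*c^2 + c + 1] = 1 - 4*c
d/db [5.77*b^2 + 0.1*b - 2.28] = 11.54*b + 0.1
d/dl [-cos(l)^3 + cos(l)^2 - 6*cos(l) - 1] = (3*cos(l)^2 - 2*cos(l) + 6)*sin(l)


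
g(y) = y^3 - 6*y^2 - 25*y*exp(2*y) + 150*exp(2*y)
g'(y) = 3*y^2 - 50*y*exp(2*y) - 12*y + 275*exp(2*y)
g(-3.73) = -135.23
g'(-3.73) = 86.76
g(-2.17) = -35.81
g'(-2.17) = 45.17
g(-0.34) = 79.57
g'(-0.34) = 152.36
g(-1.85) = -22.01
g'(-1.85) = 41.55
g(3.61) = 81616.57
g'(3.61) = 129128.99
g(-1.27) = 2.61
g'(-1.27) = 46.77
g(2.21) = 7854.86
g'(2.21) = 13657.47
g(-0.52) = 55.85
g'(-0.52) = 113.44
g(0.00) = 150.00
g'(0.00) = 275.00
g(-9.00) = -1215.00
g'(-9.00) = 351.00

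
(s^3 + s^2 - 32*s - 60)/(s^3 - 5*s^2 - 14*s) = (s^2 - s - 30)/(s*(s - 7))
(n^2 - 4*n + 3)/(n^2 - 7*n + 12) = (n - 1)/(n - 4)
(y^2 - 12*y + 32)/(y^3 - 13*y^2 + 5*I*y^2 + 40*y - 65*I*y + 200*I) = (y - 4)/(y^2 + 5*y*(-1 + I) - 25*I)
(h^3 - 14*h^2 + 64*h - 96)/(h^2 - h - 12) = (h^2 - 10*h + 24)/(h + 3)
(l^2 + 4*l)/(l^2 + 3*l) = (l + 4)/(l + 3)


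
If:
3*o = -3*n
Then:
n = -o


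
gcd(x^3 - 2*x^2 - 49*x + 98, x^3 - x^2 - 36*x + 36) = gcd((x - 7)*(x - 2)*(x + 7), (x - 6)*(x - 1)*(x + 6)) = 1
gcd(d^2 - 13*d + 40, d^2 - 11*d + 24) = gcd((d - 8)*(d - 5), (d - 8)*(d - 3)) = d - 8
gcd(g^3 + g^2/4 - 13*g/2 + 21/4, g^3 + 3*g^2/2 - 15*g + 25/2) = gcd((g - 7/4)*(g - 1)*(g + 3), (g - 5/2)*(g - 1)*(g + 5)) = g - 1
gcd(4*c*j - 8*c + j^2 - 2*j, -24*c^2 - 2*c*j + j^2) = 4*c + j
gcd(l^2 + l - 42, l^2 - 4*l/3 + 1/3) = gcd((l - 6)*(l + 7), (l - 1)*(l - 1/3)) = 1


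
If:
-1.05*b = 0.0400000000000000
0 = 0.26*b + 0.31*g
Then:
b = -0.04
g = 0.03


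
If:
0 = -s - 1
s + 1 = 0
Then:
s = -1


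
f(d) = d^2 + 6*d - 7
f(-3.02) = -16.00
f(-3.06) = -16.00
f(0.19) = -5.82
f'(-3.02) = -0.04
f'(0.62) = 7.24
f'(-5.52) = -5.04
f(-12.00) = 65.00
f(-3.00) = -16.00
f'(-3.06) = -0.12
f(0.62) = -2.90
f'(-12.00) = -18.00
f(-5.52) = -9.65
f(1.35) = 2.92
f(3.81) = 30.38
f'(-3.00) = 0.00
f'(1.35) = 8.70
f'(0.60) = 7.20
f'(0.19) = 6.38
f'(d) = 2*d + 6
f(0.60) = -3.04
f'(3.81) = 13.62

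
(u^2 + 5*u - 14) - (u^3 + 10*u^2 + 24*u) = -u^3 - 9*u^2 - 19*u - 14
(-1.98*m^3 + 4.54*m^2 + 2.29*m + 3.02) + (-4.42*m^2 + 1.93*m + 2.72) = -1.98*m^3 + 0.12*m^2 + 4.22*m + 5.74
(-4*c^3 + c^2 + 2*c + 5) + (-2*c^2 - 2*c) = -4*c^3 - c^2 + 5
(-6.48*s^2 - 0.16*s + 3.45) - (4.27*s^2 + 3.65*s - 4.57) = -10.75*s^2 - 3.81*s + 8.02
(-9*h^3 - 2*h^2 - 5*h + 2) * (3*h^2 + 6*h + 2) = -27*h^5 - 60*h^4 - 45*h^3 - 28*h^2 + 2*h + 4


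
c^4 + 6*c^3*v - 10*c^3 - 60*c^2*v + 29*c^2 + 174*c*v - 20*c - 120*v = (c - 5)*(c - 4)*(c - 1)*(c + 6*v)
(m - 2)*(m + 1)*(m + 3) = m^3 + 2*m^2 - 5*m - 6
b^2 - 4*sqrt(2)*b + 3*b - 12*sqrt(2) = (b + 3)*(b - 4*sqrt(2))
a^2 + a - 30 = (a - 5)*(a + 6)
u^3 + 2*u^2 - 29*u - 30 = (u - 5)*(u + 1)*(u + 6)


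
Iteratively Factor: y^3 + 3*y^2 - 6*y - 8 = (y + 1)*(y^2 + 2*y - 8) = (y + 1)*(y + 4)*(y - 2)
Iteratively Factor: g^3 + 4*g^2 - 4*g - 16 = (g + 2)*(g^2 + 2*g - 8) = (g + 2)*(g + 4)*(g - 2)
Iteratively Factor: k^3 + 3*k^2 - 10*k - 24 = (k + 4)*(k^2 - k - 6) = (k - 3)*(k + 4)*(k + 2)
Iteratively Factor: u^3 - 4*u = (u)*(u^2 - 4) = u*(u - 2)*(u + 2)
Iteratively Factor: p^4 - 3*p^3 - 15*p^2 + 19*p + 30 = (p - 5)*(p^3 + 2*p^2 - 5*p - 6) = (p - 5)*(p - 2)*(p^2 + 4*p + 3) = (p - 5)*(p - 2)*(p + 3)*(p + 1)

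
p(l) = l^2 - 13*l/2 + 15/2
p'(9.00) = 11.50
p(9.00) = 30.00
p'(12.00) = 17.50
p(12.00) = 73.50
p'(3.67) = 0.84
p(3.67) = -2.89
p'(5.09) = 3.68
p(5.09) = 0.32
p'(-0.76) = -8.02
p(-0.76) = 13.02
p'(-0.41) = -7.32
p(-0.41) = 10.33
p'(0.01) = -6.48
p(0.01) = 7.44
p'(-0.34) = -7.18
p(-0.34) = 9.83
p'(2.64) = -1.22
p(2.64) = -2.69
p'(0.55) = -5.40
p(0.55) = 4.23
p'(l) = 2*l - 13/2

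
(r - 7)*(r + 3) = r^2 - 4*r - 21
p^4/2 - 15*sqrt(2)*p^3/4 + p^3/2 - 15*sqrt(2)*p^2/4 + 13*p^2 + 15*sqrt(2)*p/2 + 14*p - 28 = (p/2 + 1)*(p - 1)*(p - 4*sqrt(2))*(p - 7*sqrt(2)/2)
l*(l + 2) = l^2 + 2*l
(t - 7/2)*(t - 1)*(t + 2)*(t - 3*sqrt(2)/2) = t^4 - 5*t^3/2 - 3*sqrt(2)*t^3/2 - 11*t^2/2 + 15*sqrt(2)*t^2/4 + 7*t + 33*sqrt(2)*t/4 - 21*sqrt(2)/2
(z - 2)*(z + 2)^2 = z^3 + 2*z^2 - 4*z - 8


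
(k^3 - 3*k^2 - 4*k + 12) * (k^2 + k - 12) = k^5 - 2*k^4 - 19*k^3 + 44*k^2 + 60*k - 144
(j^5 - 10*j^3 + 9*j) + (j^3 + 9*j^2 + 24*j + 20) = j^5 - 9*j^3 + 9*j^2 + 33*j + 20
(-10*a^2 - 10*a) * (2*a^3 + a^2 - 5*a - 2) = -20*a^5 - 30*a^4 + 40*a^3 + 70*a^2 + 20*a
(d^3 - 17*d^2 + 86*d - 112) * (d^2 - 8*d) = d^5 - 25*d^4 + 222*d^3 - 800*d^2 + 896*d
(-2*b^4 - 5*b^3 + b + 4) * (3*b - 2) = -6*b^5 - 11*b^4 + 10*b^3 + 3*b^2 + 10*b - 8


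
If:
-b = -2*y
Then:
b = 2*y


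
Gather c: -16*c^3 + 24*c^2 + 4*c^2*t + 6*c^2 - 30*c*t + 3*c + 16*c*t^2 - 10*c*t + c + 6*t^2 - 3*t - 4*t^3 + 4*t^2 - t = -16*c^3 + c^2*(4*t + 30) + c*(16*t^2 - 40*t + 4) - 4*t^3 + 10*t^2 - 4*t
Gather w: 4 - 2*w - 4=-2*w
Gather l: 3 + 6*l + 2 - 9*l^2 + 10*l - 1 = -9*l^2 + 16*l + 4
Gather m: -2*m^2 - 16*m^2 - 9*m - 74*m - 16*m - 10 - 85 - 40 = -18*m^2 - 99*m - 135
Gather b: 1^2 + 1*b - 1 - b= 0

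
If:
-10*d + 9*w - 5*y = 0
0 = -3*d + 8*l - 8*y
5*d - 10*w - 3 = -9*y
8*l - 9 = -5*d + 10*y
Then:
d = 111/46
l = 2229/368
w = 255/46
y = 237/46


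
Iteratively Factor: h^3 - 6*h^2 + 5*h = (h)*(h^2 - 6*h + 5) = h*(h - 5)*(h - 1)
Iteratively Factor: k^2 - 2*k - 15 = (k + 3)*(k - 5)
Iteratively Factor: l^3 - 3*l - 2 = (l + 1)*(l^2 - l - 2) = (l - 2)*(l + 1)*(l + 1)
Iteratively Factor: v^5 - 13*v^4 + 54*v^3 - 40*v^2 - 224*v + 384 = (v + 2)*(v^4 - 15*v^3 + 84*v^2 - 208*v + 192) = (v - 4)*(v + 2)*(v^3 - 11*v^2 + 40*v - 48) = (v - 4)*(v - 3)*(v + 2)*(v^2 - 8*v + 16) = (v - 4)^2*(v - 3)*(v + 2)*(v - 4)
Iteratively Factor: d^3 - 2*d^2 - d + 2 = (d - 2)*(d^2 - 1) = (d - 2)*(d - 1)*(d + 1)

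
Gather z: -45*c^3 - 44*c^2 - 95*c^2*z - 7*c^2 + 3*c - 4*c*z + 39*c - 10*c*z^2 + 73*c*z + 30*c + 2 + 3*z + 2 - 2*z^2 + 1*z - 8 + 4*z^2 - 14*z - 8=-45*c^3 - 51*c^2 + 72*c + z^2*(2 - 10*c) + z*(-95*c^2 + 69*c - 10) - 12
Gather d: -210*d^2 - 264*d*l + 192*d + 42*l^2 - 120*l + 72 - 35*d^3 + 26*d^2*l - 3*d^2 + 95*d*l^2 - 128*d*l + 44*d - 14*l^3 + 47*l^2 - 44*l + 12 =-35*d^3 + d^2*(26*l - 213) + d*(95*l^2 - 392*l + 236) - 14*l^3 + 89*l^2 - 164*l + 84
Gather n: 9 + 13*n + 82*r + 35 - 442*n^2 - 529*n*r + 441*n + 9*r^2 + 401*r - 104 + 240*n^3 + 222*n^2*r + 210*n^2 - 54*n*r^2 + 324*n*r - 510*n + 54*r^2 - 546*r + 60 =240*n^3 + n^2*(222*r - 232) + n*(-54*r^2 - 205*r - 56) + 63*r^2 - 63*r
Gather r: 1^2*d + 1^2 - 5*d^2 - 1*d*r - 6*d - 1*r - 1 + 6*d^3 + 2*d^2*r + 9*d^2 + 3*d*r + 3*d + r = 6*d^3 + 4*d^2 - 2*d + r*(2*d^2 + 2*d)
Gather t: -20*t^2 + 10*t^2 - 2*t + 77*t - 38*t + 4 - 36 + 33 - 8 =-10*t^2 + 37*t - 7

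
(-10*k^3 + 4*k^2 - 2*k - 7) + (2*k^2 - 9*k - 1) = -10*k^3 + 6*k^2 - 11*k - 8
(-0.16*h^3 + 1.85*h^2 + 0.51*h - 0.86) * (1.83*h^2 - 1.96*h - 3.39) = -0.2928*h^5 + 3.6991*h^4 - 2.1503*h^3 - 8.8449*h^2 - 0.0433000000000001*h + 2.9154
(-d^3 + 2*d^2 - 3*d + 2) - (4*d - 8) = -d^3 + 2*d^2 - 7*d + 10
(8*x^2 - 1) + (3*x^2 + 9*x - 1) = 11*x^2 + 9*x - 2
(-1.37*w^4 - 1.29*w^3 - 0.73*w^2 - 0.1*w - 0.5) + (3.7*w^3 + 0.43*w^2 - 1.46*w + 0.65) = -1.37*w^4 + 2.41*w^3 - 0.3*w^2 - 1.56*w + 0.15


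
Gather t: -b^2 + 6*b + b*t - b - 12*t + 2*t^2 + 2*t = -b^2 + 5*b + 2*t^2 + t*(b - 10)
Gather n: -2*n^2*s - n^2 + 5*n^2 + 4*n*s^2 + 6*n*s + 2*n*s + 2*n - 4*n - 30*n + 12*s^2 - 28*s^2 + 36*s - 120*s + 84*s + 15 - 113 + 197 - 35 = n^2*(4 - 2*s) + n*(4*s^2 + 8*s - 32) - 16*s^2 + 64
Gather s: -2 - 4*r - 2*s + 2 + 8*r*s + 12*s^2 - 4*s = -4*r + 12*s^2 + s*(8*r - 6)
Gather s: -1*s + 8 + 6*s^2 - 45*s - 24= 6*s^2 - 46*s - 16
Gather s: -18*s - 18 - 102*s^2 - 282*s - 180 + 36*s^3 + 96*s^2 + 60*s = 36*s^3 - 6*s^2 - 240*s - 198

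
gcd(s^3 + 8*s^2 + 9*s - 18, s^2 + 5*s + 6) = s + 3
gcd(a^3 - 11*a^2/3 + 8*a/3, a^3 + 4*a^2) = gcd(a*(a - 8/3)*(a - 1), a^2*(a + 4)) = a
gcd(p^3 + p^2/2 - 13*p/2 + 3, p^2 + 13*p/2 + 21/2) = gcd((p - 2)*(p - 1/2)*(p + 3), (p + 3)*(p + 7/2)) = p + 3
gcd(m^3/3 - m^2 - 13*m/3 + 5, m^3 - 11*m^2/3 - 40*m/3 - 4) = 1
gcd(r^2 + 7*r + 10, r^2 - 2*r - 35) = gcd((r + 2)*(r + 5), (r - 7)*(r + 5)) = r + 5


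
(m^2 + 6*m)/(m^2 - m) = (m + 6)/(m - 1)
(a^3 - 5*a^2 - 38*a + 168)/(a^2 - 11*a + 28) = a + 6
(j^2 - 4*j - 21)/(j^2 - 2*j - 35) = (j + 3)/(j + 5)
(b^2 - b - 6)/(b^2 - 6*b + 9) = (b + 2)/(b - 3)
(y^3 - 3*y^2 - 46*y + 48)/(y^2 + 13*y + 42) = (y^2 - 9*y + 8)/(y + 7)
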